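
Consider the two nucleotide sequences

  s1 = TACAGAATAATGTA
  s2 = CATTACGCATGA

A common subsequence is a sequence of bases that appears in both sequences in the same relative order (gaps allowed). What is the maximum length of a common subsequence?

Taking T [1,4], then A [2,5], then C [3,6], then G [5,7], then A [10,9], then T [11,10], then G [12,11], then A [14,12] gives a common subsequence of length 8. The LCS DP gives dp[14][12] = 8, so this is optimal.

8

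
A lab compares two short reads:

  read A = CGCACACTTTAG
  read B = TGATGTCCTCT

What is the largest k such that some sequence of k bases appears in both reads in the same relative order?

6

Let dp[i][j] be the LCS length of the first i bases of read A and the first j bases of read B. dp[i][j] = dp[i-1][j-1]+1 when the i-th and j-th bases match, else max(dp[i-1][j], dp[i][j-1]).
    ·  T  G  A  T  G  T  C  C  T  C  T
 ·  0  0  0  0  0  0  0  0  0  0  0  0
 C  0  0  0  0  0  0  0  1  1  1  1  1
 G  0  0  1  1  1  1  1  1  1  1  1  1
 C  0  0  1  1  1  1  1  2  2  2  2  2
 A  0  0  1  2  2  2  2  2  2  2  2  2
 C  0  0  1  2  2  2  2  3  3  3  3  3
 A  0  0  1  2  2  2  2  3  3  3  3  3
 C  0  0  1  2  2  2  2  3  4  4  4  4
 T  0  1  1  2  3  3  3  3  4  5  5  5
 T  0  1  1  2  3  3  4  4  4  5  5  6
 T  0  1  1  2  3  3  4  4  4  5  5  6
 A  0  1  1  2  3  3  4  4  4  5  5  6
 G  0  1  2  2  3  4  4  4  4  5  5  6
dp[12][11] = 6. One LCS (by backtracking along matches): GACCTT.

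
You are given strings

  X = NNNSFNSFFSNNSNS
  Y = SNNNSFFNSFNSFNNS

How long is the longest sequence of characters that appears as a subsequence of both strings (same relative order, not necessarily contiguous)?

Pick N (X #1, Y #2); then N (X #2, Y #3); then N (X #3, Y #4); then S (X #4, Y #5); then F (X #5, Y #7); then N (X #6, Y #8); then S (X #7, Y #9); then F (X #8, Y #10); then F (X #9, Y #13); then N (X #12, Y #14); then N (X #14, Y #15); then S (X #15, Y #16); all 12 characters appear in both, in order. dp[15][16] = 12 confirms this is the maximum.

12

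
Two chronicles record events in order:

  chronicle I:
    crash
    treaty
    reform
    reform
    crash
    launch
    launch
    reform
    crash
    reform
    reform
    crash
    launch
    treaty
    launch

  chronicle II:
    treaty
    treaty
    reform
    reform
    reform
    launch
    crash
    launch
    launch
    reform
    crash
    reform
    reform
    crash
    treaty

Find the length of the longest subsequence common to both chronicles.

12

Match treaty [2,2]; then reform [3,4]; then reform [4,5]; then crash [5,7]; then launch [6,8]; then launch [7,9]; then reform [8,10]; then crash [9,11]; then reform [10,12]; then reform [11,13]; then crash [12,14]; then treaty [14,15] — 12 events in the same relative order in both, and the DP table's final entry dp[15][15] is also 12, so no common subsequence is longer.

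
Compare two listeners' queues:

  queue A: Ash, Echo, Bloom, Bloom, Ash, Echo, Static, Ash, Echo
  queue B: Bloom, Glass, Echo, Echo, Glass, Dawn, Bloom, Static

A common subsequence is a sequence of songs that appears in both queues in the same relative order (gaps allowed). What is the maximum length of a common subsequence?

3

Taking Echo (queue A #2, queue B #4), then Bloom (queue A #4, queue B #7), then Static (queue A #7, queue B #8) gives a common subsequence of length 3. dp[9][8] = 3 confirms this is the maximum.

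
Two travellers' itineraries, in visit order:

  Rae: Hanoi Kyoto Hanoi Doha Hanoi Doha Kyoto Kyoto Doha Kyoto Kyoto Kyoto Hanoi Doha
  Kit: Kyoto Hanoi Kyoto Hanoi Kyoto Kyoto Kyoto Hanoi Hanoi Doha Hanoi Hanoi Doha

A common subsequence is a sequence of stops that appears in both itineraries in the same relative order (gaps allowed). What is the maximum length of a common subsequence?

8

One common subsequence of length 8: Hanoi (Rae #1, Kit #2), Kyoto (Rae #2, Kit #3), Hanoi (Rae #3, Kit #4), Kyoto (Rae #7, Kit #6), Kyoto (Rae #8, Kit #7), Doha (Rae #9, Kit #10), Hanoi (Rae #13, Kit #12), Doha (Rae #14, Kit #13). The LCS DP gives dp[14][13] = 8, so this is optimal.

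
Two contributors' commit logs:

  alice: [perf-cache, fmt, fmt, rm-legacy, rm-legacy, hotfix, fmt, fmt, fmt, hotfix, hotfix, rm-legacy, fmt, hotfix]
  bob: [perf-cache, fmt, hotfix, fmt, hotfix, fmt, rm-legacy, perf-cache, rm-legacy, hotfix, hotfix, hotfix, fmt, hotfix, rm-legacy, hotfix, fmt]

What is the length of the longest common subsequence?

Match perf-cache [1,1], fmt [2,4], fmt [3,6], rm-legacy [4,7], rm-legacy [5,9], hotfix [6,12], fmt [9,13], hotfix [10,14], hotfix [11,16], fmt [13,17] — 10 commits in the same relative order in both. Since dp[14][17] = 10, nothing longer is possible.

10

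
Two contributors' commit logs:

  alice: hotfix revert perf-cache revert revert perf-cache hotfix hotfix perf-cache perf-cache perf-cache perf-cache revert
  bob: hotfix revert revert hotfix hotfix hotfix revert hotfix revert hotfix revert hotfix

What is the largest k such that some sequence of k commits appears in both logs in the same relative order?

One common subsequence of length 7: hotfix (alice #1, bob #1), then revert (alice #2, bob #2), then revert (alice #4, bob #3), then revert (alice #5, bob #7), then hotfix (alice #7, bob #8), then hotfix (alice #8, bob #10), then revert (alice #13, bob #11). The LCS DP gives dp[13][12] = 7, so this is optimal.

7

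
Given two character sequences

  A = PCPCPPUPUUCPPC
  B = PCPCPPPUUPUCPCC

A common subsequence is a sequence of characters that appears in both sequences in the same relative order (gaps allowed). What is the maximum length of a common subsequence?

One common subsequence of length 12: P at A[1]=B[1], then C at A[2]=B[2], then P at A[3]=B[3], then C at A[4]=B[4], then P at A[5]=B[6], then P at A[6]=B[7], then U at A[7]=B[9], then P at A[8]=B[10], then U at A[10]=B[11], then C at A[11]=B[12], then P at A[12]=B[13], then C at A[14]=B[15]. Since dp[14][15] = 12, nothing longer is possible.

12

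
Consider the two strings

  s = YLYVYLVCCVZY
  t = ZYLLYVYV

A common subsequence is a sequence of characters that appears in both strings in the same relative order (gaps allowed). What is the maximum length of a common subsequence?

Taking Y at s[1]=t[2]; then L at s[2]=t[4]; then Y at s[3]=t[5]; then V at s[4]=t[6]; then Y at s[5]=t[7]; then V at s[10]=t[8] gives a common subsequence of length 6. Since dp[12][8] = 6, nothing longer is possible.

6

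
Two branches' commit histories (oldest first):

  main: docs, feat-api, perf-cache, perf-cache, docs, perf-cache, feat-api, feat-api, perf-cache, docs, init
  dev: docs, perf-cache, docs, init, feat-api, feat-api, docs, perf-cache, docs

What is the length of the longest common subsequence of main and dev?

Pick docs at main[1]=dev[1]; then perf-cache at main[4]=dev[2]; then docs at main[5]=dev[3]; then feat-api at main[7]=dev[5]; then feat-api at main[8]=dev[6]; then perf-cache at main[9]=dev[8]; then docs at main[10]=dev[9]; all 7 commits appear in both, in order. dp[11][9] = 7 confirms this is the maximum.

7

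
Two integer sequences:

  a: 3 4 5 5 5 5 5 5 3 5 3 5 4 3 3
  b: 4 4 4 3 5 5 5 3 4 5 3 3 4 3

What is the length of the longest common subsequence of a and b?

Pick 3 (a #1, b #4); then 5 (a #3, b #5); then 5 (a #4, b #6); then 5 (a #5, b #7); then 5 (a #8, b #10); then 3 (a #9, b #11); then 3 (a #11, b #12); then 4 (a #13, b #13); then 3 (a #15, b #14); all 9 values appear in both, in order, and the DP table's final entry dp[15][14] is also 9, so no common subsequence is longer.

9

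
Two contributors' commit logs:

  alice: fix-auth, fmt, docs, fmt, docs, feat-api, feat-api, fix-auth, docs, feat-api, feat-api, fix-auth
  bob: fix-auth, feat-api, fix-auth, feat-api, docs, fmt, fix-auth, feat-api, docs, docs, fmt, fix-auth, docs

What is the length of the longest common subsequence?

6

Pick fix-auth at alice[1]=bob[3], then fmt at alice[2]=bob[6], then docs at alice[3]=bob[10], then fmt at alice[4]=bob[11], then fix-auth at alice[8]=bob[12], then docs at alice[9]=bob[13]; all 6 commits appear in both, in order. The LCS DP gives dp[12][13] = 6, so this is optimal.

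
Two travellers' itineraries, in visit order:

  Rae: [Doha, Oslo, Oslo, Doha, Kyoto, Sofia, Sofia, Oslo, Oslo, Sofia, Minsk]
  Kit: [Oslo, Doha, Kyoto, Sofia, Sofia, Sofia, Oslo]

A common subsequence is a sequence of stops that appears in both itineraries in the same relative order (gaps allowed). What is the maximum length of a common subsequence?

One common subsequence of length 6: Oslo [3,1]; then Doha [4,2]; then Kyoto [5,3]; then Sofia [6,5]; then Sofia [7,6]; then Oslo [9,7], and the DP table's final entry dp[11][7] is also 6, so no common subsequence is longer.

6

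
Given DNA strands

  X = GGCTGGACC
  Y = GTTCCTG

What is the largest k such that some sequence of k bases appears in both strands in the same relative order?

4

One common subsequence of length 4: G (X #1, Y #1); then C (X #3, Y #5); then T (X #4, Y #6); then G (X #6, Y #7). Since dp[9][7] = 4, nothing longer is possible.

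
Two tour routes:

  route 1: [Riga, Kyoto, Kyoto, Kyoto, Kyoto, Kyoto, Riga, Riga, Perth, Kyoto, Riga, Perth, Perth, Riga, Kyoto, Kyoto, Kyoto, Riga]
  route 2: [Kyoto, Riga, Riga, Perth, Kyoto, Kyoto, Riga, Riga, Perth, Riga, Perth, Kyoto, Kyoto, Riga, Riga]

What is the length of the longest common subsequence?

Pick Riga [1,3]; then Kyoto [5,5]; then Kyoto [6,6]; then Riga [7,7]; then Riga [8,8]; then Perth [9,9]; then Riga [11,10]; then Perth [13,11]; then Kyoto [15,12]; then Kyoto [16,13]; then Riga [18,15]; all 11 stops appear in both, in order, and the DP table's final entry dp[18][15] is also 11, so no common subsequence is longer.

11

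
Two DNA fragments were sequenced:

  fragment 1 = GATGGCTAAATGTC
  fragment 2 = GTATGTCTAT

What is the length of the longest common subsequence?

Match G at fragment 1[1]=fragment 2[1] → A at fragment 1[2]=fragment 2[3] → T at fragment 1[3]=fragment 2[4] → G at fragment 1[4]=fragment 2[5] → C at fragment 1[6]=fragment 2[7] → T at fragment 1[7]=fragment 2[8] → A at fragment 1[10]=fragment 2[9] → T at fragment 1[13]=fragment 2[10] — 8 bases in the same relative order in both. The LCS DP gives dp[14][10] = 8, so this is optimal.

8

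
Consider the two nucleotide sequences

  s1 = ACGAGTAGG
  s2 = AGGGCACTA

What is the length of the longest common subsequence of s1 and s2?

5

Match A at s1[1]=s2[1], C at s1[2]=s2[5], A at s1[4]=s2[6], T at s1[6]=s2[8], A at s1[7]=s2[9] — 5 bases in the same relative order in both. Since dp[9][9] = 5, nothing longer is possible.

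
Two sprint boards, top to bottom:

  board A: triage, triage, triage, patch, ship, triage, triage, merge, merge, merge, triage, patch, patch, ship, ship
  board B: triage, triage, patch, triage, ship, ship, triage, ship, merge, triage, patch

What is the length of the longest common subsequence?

8

Taking triage (board A #1, board B #1) → triage (board A #2, board B #2) → triage (board A #3, board B #4) → ship (board A #5, board B #6) → triage (board A #6, board B #7) → merge (board A #10, board B #9) → triage (board A #11, board B #10) → patch (board A #13, board B #11) gives a common subsequence of length 8. The LCS DP gives dp[15][11] = 8, so this is optimal.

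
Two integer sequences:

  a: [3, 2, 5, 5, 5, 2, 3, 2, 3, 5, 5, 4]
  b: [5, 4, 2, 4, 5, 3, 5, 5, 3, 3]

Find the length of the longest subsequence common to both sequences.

6

One common subsequence of length 6: 2 at a[2]=b[3] → 5 at a[3]=b[5] → 5 at a[4]=b[7] → 5 at a[5]=b[8] → 3 at a[7]=b[9] → 3 at a[9]=b[10]. The LCS DP gives dp[12][10] = 6, so this is optimal.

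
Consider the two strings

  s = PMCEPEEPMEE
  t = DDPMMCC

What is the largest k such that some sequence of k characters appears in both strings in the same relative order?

3

Pick P [1,3], M [2,5], C [3,7]; all 3 characters appear in both, in order. dp[11][7] = 3 confirms this is the maximum.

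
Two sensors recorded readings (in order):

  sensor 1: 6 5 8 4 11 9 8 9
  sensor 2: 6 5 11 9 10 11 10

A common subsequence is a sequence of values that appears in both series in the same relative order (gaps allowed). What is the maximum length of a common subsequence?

4

Taking 6 (sensor 1 #1, sensor 2 #1), then 5 (sensor 1 #2, sensor 2 #2), then 11 (sensor 1 #5, sensor 2 #3), then 9 (sensor 1 #6, sensor 2 #4) gives a common subsequence of length 4. The LCS DP gives dp[8][7] = 4, so this is optimal.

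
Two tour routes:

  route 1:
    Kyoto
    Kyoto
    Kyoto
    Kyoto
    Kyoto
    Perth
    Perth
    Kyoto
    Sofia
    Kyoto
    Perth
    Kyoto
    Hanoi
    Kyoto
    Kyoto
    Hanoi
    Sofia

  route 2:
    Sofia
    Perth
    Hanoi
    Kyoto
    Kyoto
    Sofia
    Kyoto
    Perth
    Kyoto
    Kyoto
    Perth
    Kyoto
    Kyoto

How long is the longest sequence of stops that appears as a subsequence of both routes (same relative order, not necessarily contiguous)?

9

One common subsequence of length 9: Kyoto [1,4], Kyoto [2,5], Kyoto [5,7], Perth [7,8], Kyoto [8,9], Kyoto [10,10], Perth [11,11], Kyoto [14,12], Kyoto [15,13], and the DP table's final entry dp[17][13] is also 9, so no common subsequence is longer.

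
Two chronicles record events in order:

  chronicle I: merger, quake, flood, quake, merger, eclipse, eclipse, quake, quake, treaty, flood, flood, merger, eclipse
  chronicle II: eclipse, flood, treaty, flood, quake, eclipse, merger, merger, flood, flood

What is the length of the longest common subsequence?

Match flood (chronicle I #3, chronicle II #4); then quake (chronicle I #4, chronicle II #5); then merger (chronicle I #5, chronicle II #8); then flood (chronicle I #11, chronicle II #9); then flood (chronicle I #12, chronicle II #10) — 5 events in the same relative order in both. The LCS DP gives dp[14][10] = 5, so this is optimal.

5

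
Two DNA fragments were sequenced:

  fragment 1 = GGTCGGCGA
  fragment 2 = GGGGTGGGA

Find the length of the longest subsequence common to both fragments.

7

Let dp[i][j] be the LCS length of the first i bases of fragment 1 and the first j bases of fragment 2. dp[i][j] = dp[i-1][j-1]+1 when the i-th and j-th bases match, else max(dp[i-1][j], dp[i][j-1]).
    ·  G  G  G  G  T  G  G  G  A
 ·  0  0  0  0  0  0  0  0  0  0
 G  0  1  1  1  1  1  1  1  1  1
 G  0  1  2  2  2  2  2  2  2  2
 T  0  1  2  2  2  3  3  3  3  3
 C  0  1  2  2  2  3  3  3  3  3
 G  0  1  2  3  3  3  4  4  4  4
 G  0  1  2  3  4  4  4  5  5  5
 C  0  1  2  3  4  4  4  5  5  5
 G  0  1  2  3  4  4  5  5  6  6
 A  0  1  2  3  4  4  5  5  6  7
dp[9][9] = 7. One LCS (by backtracking along matches): GGTGGGA.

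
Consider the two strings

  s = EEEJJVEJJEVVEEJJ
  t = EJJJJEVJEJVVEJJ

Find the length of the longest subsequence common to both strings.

11

Taking E (s #1, t #1), then J (s #4, t #4), then J (s #5, t #5), then V (s #6, t #7), then E (s #7, t #9), then J (s #9, t #10), then V (s #11, t #11), then V (s #12, t #12), then E (s #14, t #13), then J (s #15, t #14), then J (s #16, t #15) gives a common subsequence of length 11. dp[16][15] = 11 confirms this is the maximum.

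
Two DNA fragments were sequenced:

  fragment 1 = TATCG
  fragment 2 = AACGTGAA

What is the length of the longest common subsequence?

3

Pick A [2,2] → T [3,5] → G [5,6]; all 3 bases appear in both, in order. The LCS DP gives dp[5][8] = 3, so this is optimal.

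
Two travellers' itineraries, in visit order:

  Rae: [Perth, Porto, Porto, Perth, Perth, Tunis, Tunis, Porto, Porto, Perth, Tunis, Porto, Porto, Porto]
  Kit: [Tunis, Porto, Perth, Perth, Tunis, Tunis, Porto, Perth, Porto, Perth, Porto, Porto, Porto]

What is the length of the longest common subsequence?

11

One common subsequence of length 11: Porto [3,2]; then Perth [4,3]; then Perth [5,4]; then Tunis [6,5]; then Tunis [7,6]; then Porto [8,7]; then Porto [9,9]; then Perth [10,10]; then Porto [12,11]; then Porto [13,12]; then Porto [14,13], and the DP table's final entry dp[14][13] is also 11, so no common subsequence is longer.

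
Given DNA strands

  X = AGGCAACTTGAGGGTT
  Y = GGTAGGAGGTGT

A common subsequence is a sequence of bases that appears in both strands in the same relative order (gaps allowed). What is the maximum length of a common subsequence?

Taking G at X[2]=Y[1]; then G at X[3]=Y[2]; then A at X[5]=Y[4]; then G at X[10]=Y[6]; then A at X[11]=Y[7]; then G at X[12]=Y[8]; then G at X[13]=Y[9]; then G at X[14]=Y[11]; then T at X[16]=Y[12] gives a common subsequence of length 9, and the DP table's final entry dp[16][12] is also 9, so no common subsequence is longer.

9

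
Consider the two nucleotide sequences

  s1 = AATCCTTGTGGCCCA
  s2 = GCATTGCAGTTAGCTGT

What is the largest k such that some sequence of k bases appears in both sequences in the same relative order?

8

Taking A [1,3] → T [3,5] → C [4,7] → T [6,10] → T [7,11] → G [8,13] → T [9,15] → G [10,16] gives a common subsequence of length 8. Since dp[15][17] = 8, nothing longer is possible.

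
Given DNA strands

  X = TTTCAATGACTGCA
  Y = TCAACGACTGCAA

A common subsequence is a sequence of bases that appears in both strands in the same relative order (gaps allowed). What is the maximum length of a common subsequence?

11

Pick T (X #3, Y #1) → C (X #4, Y #2) → A (X #5, Y #3) → A (X #6, Y #4) → G (X #8, Y #6) → A (X #9, Y #7) → C (X #10, Y #8) → T (X #11, Y #9) → G (X #12, Y #10) → C (X #13, Y #11) → A (X #14, Y #13); all 11 bases appear in both, in order. The LCS DP gives dp[14][13] = 11, so this is optimal.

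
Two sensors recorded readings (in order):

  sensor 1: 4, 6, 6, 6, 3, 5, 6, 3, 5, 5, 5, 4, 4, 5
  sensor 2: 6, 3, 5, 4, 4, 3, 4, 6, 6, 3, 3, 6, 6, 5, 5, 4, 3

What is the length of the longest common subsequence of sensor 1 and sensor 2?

8

One common subsequence of length 8: 4 (sensor 1 #1, sensor 2 #7) → 6 (sensor 1 #2, sensor 2 #8) → 6 (sensor 1 #3, sensor 2 #9) → 6 (sensor 1 #4, sensor 2 #12) → 6 (sensor 1 #7, sensor 2 #13) → 5 (sensor 1 #10, sensor 2 #14) → 5 (sensor 1 #11, sensor 2 #15) → 4 (sensor 1 #12, sensor 2 #16). Since dp[14][17] = 8, nothing longer is possible.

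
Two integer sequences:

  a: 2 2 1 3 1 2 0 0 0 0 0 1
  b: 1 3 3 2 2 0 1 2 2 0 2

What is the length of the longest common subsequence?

5

Let dp[i][j] be the LCS length of the first i values of a and the first j values of b. dp[i][j] = dp[i-1][j-1]+1 when the i-th and j-th values match, else max(dp[i-1][j], dp[i][j-1]).
    ·  1  3  3  2  2  0  1  2  2  0  2
 ·  0  0  0  0  0  0  0  0  0  0  0  0
 2  0  0  0  0  1  1  1  1  1  1  1  1
 2  0  0  0  0  1  2  2  2  2  2  2  2
 1  0  1  1  1  1  2  2  3  3  3  3  3
 3  0  1  2  2  2  2  2  3  3  3  3  3
 1  0  1  2  2  2  2  2  3  3  3  3  3
 2  0  1  2  2  3  3  3  3  4  4  4  4
 0  0  1  2  2  3  3  4  4  4  4  5  5
 0  0  1  2  2  3  3  4  4  4  4  5  5
 0  0  1  2  2  3  3  4  4  4  4  5  5
 0  0  1  2  2  3  3  4  4  4  4  5  5
 0  0  1  2  2  3  3  4  4  4  4  5  5
 1  0  1  2  2  3  3  4  5  5  5  5  5
dp[12][11] = 5. One LCS (by backtracking along matches): 2, 2, 1, 2, 0.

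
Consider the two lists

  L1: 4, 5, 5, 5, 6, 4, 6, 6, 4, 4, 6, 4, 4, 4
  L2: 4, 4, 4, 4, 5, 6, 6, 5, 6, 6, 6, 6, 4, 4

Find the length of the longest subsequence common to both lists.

Match 4 at L1[1]=L2[4], then 5 at L1[2]=L2[5], then 5 at L1[4]=L2[8], then 6 at L1[5]=L2[9], then 6 at L1[7]=L2[10], then 6 at L1[8]=L2[11], then 6 at L1[11]=L2[12], then 4 at L1[13]=L2[13], then 4 at L1[14]=L2[14] — 9 values in the same relative order in both. dp[14][14] = 9 confirms this is the maximum.

9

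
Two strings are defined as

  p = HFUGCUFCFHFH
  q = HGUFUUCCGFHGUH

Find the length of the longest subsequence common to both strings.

8

Pick H at p[1]=q[1]; then F at p[2]=q[4]; then U at p[3]=q[6]; then C at p[5]=q[7]; then C at p[8]=q[8]; then F at p[9]=q[10]; then H at p[10]=q[11]; then H at p[12]=q[14]; all 8 characters appear in both, in order, and the DP table's final entry dp[12][14] is also 8, so no common subsequence is longer.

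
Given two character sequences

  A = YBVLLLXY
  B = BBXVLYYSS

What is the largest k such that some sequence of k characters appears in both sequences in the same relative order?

Pick B [2,2], V [3,4], L [4,5], Y [8,7]; all 4 characters appear in both, in order. Since dp[8][9] = 4, nothing longer is possible.

4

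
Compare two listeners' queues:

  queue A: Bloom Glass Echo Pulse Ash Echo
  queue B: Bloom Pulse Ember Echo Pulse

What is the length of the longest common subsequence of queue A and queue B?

Taking Bloom (queue A #1, queue B #1), Echo (queue A #3, queue B #4), Pulse (queue A #4, queue B #5) gives a common subsequence of length 3. Since dp[6][5] = 3, nothing longer is possible.

3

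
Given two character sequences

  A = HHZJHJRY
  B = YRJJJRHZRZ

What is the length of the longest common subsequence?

Taking H at A[2]=B[7] → Z at A[3]=B[8] → R at A[7]=B[9] gives a common subsequence of length 3, and the DP table's final entry dp[8][10] is also 3, so no common subsequence is longer.

3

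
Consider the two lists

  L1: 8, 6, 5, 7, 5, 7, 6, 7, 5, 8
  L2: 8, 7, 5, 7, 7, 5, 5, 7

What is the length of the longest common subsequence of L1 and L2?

6

Let dp[i][j] be the LCS length of the first i values of L1 and the first j values of L2. dp[i][j] = dp[i-1][j-1]+1 when the i-th and j-th values match, else max(dp[i-1][j], dp[i][j-1]).
    ·  8  7  5  7  7  5  5  7
 ·  0  0  0  0  0  0  0  0  0
 8  0  1  1  1  1  1  1  1  1
 6  0  1  1  1  1  1  1  1  1
 5  0  1  1  2  2  2  2  2  2
 7  0  1  2  2  3  3  3  3  3
 5  0  1  2  3  3  3  4  4  4
 7  0  1  2  3  4  4  4  4  5
 6  0  1  2  3  4  4  4  4  5
 7  0  1  2  3  4  5  5  5  5
 5  0  1  2  3  4  5  6  6  6
 8  0  1  2  3  4  5  6  6  6
dp[10][8] = 6. One LCS (by backtracking along matches): 8, 7, 5, 7, 7, 5.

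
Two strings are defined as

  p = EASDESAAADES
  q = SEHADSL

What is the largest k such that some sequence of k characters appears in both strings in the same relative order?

One common subsequence of length 5: S [3,1]; then E [5,2]; then A [9,4]; then D [10,5]; then S [12,6]. Since dp[12][7] = 5, nothing longer is possible.

5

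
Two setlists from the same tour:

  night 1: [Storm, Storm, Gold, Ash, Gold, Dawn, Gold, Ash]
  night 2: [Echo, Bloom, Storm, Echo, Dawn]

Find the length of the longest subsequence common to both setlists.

Match Storm at night 1[1]=night 2[3], then Dawn at night 1[6]=night 2[5] — 2 songs in the same relative order in both. The LCS DP gives dp[8][5] = 2, so this is optimal.

2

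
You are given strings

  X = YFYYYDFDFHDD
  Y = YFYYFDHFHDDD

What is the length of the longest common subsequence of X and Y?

10

Let dp[i][j] be the LCS length of the first i characters of X and the first j characters of Y. dp[i][j] = dp[i-1][j-1]+1 when the i-th and j-th characters match, else max(dp[i-1][j], dp[i][j-1]).
    ·  Y  F  Y  Y  F  D  H  F  H  D  D  D
 ·  0  0  0  0  0  0  0  0  0  0  0  0  0
 Y  0  1  1  1  1  1  1  1  1  1  1  1  1
 F  0  1  2  2  2  2  2  2  2  2  2  2  2
 Y  0  1  2  3  3  3  3  3  3  3  3  3  3
 Y  0  1  2  3  4  4  4  4  4  4  4  4  4
 Y  0  1  2  3  4  4  4  4  4  4  4  4  4
 D  0  1  2  3  4  4  5  5  5  5  5  5  5
 F  0  1  2  3  4  5  5  5  6  6  6  6  6
 D  0  1  2  3  4  5  6  6  6  6  7  7  7
 F  0  1  2  3  4  5  6  6  7  7  7  7  7
 H  0  1  2  3  4  5  6  7  7  8  8  8  8
 D  0  1  2  3  4  5  6  7  7  8  9  9  9
 D  0  1  2  3  4  5  6  7  7  8  9 10 10
dp[12][12] = 10. One LCS (by backtracking along matches): YFYYFDFHDD.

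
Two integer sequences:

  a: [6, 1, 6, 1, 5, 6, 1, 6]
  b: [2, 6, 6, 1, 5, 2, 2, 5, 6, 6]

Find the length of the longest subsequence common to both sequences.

6

One common subsequence of length 6: 6 [1,2] → 6 [3,3] → 1 [4,4] → 5 [5,8] → 6 [6,9] → 6 [8,10]. Since dp[8][10] = 6, nothing longer is possible.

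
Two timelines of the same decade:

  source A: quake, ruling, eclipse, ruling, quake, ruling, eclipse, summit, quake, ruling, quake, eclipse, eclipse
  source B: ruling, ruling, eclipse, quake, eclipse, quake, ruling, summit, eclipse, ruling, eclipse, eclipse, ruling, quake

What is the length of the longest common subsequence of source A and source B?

Pick quake [1,4] → eclipse [3,5] → quake [5,6] → ruling [6,7] → eclipse [7,9] → ruling [10,10] → eclipse [12,11] → eclipse [13,12]; all 8 events appear in both, in order. Since dp[13][14] = 8, nothing longer is possible.

8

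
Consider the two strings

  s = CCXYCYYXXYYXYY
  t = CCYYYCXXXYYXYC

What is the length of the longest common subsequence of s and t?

11

Match C at s[1]=t[1], then C at s[2]=t[2], then Y at s[4]=t[3], then Y at s[6]=t[4], then Y at s[7]=t[5], then X at s[8]=t[8], then X at s[9]=t[9], then Y at s[10]=t[10], then Y at s[11]=t[11], then X at s[12]=t[12], then Y at s[13]=t[13] — 11 characters in the same relative order in both. Since dp[14][14] = 11, nothing longer is possible.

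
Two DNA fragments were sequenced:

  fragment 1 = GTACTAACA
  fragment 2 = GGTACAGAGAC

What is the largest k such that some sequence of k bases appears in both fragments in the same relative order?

7

Match G [1,2]; then T [2,3]; then A [3,4]; then C [4,5]; then A [6,8]; then A [7,10]; then C [8,11] — 7 bases in the same relative order in both. The LCS DP gives dp[9][11] = 7, so this is optimal.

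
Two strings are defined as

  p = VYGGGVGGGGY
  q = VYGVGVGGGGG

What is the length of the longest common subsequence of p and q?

Pick V [1,1] → Y [2,2] → G [3,3] → G [4,5] → G [5,7] → G [7,8] → G [8,9] → G [9,10] → G [10,11]; all 9 characters appear in both, in order, and the DP table's final entry dp[11][11] is also 9, so no common subsequence is longer.

9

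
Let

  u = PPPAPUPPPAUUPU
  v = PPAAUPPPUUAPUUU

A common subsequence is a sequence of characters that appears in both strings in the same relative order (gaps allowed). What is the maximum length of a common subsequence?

Pick P at u[1]=v[1]; then P at u[2]=v[2]; then A at u[4]=v[4]; then U at u[6]=v[5]; then P at u[7]=v[6]; then P at u[8]=v[7]; then P at u[9]=v[8]; then A at u[10]=v[11]; then U at u[11]=v[13]; then U at u[12]=v[14]; then U at u[14]=v[15]; all 11 characters appear in both, in order. Since dp[14][15] = 11, nothing longer is possible.

11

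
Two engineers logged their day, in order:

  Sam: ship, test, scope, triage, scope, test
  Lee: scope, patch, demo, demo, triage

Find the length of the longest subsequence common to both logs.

2

Match scope (Sam #3, Lee #1); then triage (Sam #4, Lee #5) — 2 tasks in the same relative order in both, and the DP table's final entry dp[6][5] is also 2, so no common subsequence is longer.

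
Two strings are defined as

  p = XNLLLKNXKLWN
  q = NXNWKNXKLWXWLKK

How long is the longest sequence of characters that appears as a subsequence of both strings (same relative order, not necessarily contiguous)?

Taking X [1,2]; then N [2,3]; then K [6,5]; then N [7,6]; then X [8,7]; then K [9,8]; then L [10,9]; then W [11,12] gives a common subsequence of length 8. The LCS DP gives dp[12][15] = 8, so this is optimal.

8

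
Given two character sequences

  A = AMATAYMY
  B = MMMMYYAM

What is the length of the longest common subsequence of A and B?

Taking M at A[2]=B[4]; then A at A[5]=B[7]; then M at A[7]=B[8] gives a common subsequence of length 3. dp[8][8] = 3 confirms this is the maximum.

3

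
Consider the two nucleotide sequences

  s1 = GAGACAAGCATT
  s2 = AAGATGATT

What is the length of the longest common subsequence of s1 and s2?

Match A [2,2], G [3,3], A [4,4], G [8,6], A [10,7], T [11,8], T [12,9] — 7 bases in the same relative order in both. Since dp[12][9] = 7, nothing longer is possible.

7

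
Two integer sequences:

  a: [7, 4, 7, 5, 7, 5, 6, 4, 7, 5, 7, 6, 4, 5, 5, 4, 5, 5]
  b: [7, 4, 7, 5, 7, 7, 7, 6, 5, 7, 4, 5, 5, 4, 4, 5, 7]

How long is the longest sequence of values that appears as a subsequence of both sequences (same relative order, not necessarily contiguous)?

13

Pick 7 at a[1]=b[1]; then 4 at a[2]=b[2]; then 7 at a[3]=b[3]; then 5 at a[4]=b[4]; then 7 at a[5]=b[7]; then 6 at a[7]=b[8]; then 5 at a[10]=b[9]; then 7 at a[11]=b[10]; then 4 at a[13]=b[11]; then 5 at a[14]=b[12]; then 5 at a[15]=b[13]; then 4 at a[16]=b[15]; then 5 at a[17]=b[16]; all 13 values appear in both, in order. dp[18][17] = 13 confirms this is the maximum.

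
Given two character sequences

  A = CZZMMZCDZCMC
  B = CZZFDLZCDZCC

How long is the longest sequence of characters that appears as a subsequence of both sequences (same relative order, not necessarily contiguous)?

One common subsequence of length 9: C [1,1]; then Z [2,2]; then Z [3,3]; then Z [6,7]; then C [7,8]; then D [8,9]; then Z [9,10]; then C [10,11]; then C [12,12], and the DP table's final entry dp[12][12] is also 9, so no common subsequence is longer.

9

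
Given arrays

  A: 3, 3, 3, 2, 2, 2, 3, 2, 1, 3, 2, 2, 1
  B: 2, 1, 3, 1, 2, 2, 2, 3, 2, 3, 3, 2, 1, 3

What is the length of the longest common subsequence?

One common subsequence of length 9: 3 (A #1, B #3), 2 (A #4, B #5), 2 (A #5, B #6), 2 (A #6, B #7), 3 (A #7, B #8), 2 (A #8, B #9), 3 (A #10, B #11), 2 (A #12, B #12), 1 (A #13, B #13). Since dp[13][14] = 9, nothing longer is possible.

9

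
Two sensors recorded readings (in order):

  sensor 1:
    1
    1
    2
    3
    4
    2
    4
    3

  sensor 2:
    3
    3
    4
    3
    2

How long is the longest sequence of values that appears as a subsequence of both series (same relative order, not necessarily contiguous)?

3

Let dp[i][j] be the LCS length of the first i values of sensor 1 and the first j values of sensor 2. dp[i][j] = dp[i-1][j-1]+1 when the i-th and j-th values match, else max(dp[i-1][j], dp[i][j-1]).
    ·  3  3  4  3  2
 ·  0  0  0  0  0  0
 1  0  0  0  0  0  0
 1  0  0  0  0  0  0
 2  0  0  0  0  0  1
 3  0  1  1  1  1  1
 4  0  1  1  2  2  2
 2  0  1  1  2  2  3
 4  0  1  1  2  2  3
 3  0  1  2  2  3  3
dp[8][5] = 3. One LCS (by backtracking along matches): 3, 4, 2.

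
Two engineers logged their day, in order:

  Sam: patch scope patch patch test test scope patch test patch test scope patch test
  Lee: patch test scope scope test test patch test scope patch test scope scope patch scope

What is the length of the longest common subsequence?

Pick patch (Sam #1, Lee #1) → scope (Sam #2, Lee #4) → test (Sam #5, Lee #5) → test (Sam #6, Lee #6) → patch (Sam #8, Lee #7) → test (Sam #9, Lee #8) → patch (Sam #10, Lee #10) → test (Sam #11, Lee #11) → scope (Sam #12, Lee #13) → patch (Sam #13, Lee #14); all 10 tasks appear in both, in order. The LCS DP gives dp[14][15] = 10, so this is optimal.

10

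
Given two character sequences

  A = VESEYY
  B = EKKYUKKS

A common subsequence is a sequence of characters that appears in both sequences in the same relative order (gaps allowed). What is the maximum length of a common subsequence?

2

Let dp[i][j] be the LCS length of the first i characters of A and the first j characters of B. dp[i][j] = dp[i-1][j-1]+1 when the i-th and j-th characters match, else max(dp[i-1][j], dp[i][j-1]).
    ·  E  K  K  Y  U  K  K  S
 ·  0  0  0  0  0  0  0  0  0
 V  0  0  0  0  0  0  0  0  0
 E  0  1  1  1  1  1  1  1  1
 S  0  1  1  1  1  1  1  1  2
 E  0  1  1  1  1  1  1  1  2
 Y  0  1  1  1  2  2  2  2  2
 Y  0  1  1  1  2  2  2  2  2
dp[6][8] = 2. One LCS (by backtracking along matches): ES.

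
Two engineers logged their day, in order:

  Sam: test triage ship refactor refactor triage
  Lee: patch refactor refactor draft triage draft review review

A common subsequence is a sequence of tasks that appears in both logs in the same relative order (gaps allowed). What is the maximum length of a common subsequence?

Pick refactor (Sam #4, Lee #2), refactor (Sam #5, Lee #3), triage (Sam #6, Lee #5); all 3 tasks appear in both, in order. The LCS DP gives dp[6][8] = 3, so this is optimal.

3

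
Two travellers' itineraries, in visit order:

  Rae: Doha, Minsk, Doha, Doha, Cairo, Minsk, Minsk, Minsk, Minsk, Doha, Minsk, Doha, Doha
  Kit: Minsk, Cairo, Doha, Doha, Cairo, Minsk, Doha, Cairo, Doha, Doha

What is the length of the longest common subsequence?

Taking Minsk (Rae #2, Kit #1), Doha (Rae #3, Kit #3), Doha (Rae #4, Kit #4), Cairo (Rae #5, Kit #5), Minsk (Rae #9, Kit #6), Doha (Rae #10, Kit #7), Doha (Rae #12, Kit #9), Doha (Rae #13, Kit #10) gives a common subsequence of length 8. The LCS DP gives dp[13][10] = 8, so this is optimal.

8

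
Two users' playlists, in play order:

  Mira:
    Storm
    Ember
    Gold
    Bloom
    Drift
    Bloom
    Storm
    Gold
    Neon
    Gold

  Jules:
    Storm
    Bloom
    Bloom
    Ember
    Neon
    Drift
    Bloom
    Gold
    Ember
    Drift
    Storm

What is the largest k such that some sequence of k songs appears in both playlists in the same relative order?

Pick Storm at Mira[1]=Jules[1], Ember at Mira[2]=Jules[4], Gold at Mira[3]=Jules[8], Drift at Mira[5]=Jules[10], Storm at Mira[7]=Jules[11]; all 5 songs appear in both, in order. Since dp[10][11] = 5, nothing longer is possible.

5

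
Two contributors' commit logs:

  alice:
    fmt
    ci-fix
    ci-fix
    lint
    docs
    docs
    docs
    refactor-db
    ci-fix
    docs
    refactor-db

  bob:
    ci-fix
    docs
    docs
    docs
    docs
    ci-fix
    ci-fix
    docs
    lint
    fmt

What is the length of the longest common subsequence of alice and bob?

Match ci-fix [2,1] → docs [5,3] → docs [6,4] → docs [7,5] → ci-fix [9,7] → docs [10,8] — 6 commits in the same relative order in both, and the DP table's final entry dp[11][10] is also 6, so no common subsequence is longer.

6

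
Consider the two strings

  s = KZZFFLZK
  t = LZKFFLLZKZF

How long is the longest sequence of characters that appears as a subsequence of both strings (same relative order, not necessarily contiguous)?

6

Taking K (s #1, t #3), then F (s #4, t #4), then F (s #5, t #5), then L (s #6, t #7), then Z (s #7, t #8), then K (s #8, t #9) gives a common subsequence of length 6. dp[8][11] = 6 confirms this is the maximum.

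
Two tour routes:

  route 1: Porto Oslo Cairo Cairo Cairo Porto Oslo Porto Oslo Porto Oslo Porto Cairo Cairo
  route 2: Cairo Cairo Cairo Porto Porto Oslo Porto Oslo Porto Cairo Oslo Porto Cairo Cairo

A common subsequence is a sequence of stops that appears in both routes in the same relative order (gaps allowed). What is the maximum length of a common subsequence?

Match Cairo at route 1[3]=route 2[1]; then Cairo at route 1[4]=route 2[2]; then Cairo at route 1[5]=route 2[3]; then Porto at route 1[6]=route 2[5]; then Oslo at route 1[7]=route 2[6]; then Porto at route 1[8]=route 2[7]; then Oslo at route 1[9]=route 2[8]; then Porto at route 1[10]=route 2[9]; then Oslo at route 1[11]=route 2[11]; then Porto at route 1[12]=route 2[12]; then Cairo at route 1[13]=route 2[13]; then Cairo at route 1[14]=route 2[14] — 12 stops in the same relative order in both. The LCS DP gives dp[14][14] = 12, so this is optimal.

12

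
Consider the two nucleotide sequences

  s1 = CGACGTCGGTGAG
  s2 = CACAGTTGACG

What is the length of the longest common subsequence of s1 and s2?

Taking C [1,1]; then A [3,2]; then C [4,3]; then G [5,5]; then T [6,6]; then T [10,7]; then G [11,8]; then A [12,9]; then G [13,11] gives a common subsequence of length 9. dp[13][11] = 9 confirms this is the maximum.

9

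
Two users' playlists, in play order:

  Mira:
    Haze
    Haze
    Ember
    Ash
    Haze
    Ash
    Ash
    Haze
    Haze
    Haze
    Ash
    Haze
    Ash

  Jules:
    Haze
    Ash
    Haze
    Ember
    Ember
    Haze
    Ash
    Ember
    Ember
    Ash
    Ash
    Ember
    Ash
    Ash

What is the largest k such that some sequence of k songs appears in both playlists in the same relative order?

Taking Haze [1,1], Haze [2,3], Ember [3,5], Ash [4,7], Ash [6,10], Ash [7,11], Ash [11,13], Ash [13,14] gives a common subsequence of length 8. dp[13][14] = 8 confirms this is the maximum.

8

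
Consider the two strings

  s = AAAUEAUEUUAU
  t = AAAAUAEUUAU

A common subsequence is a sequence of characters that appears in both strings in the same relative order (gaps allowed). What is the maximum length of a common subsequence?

One common subsequence of length 10: A at s[1]=t[2], A at s[2]=t[3], A at s[3]=t[4], U at s[4]=t[5], A at s[6]=t[6], E at s[8]=t[7], U at s[9]=t[8], U at s[10]=t[9], A at s[11]=t[10], U at s[12]=t[11]. Since dp[12][11] = 10, nothing longer is possible.

10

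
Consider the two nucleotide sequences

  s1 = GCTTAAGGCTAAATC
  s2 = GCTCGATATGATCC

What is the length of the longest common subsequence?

9

Match G (s1 #1, s2 #1); then C (s1 #2, s2 #2); then T (s1 #3, s2 #3); then T (s1 #4, s2 #7); then A (s1 #5, s2 #8); then G (s1 #8, s2 #10); then A (s1 #13, s2 #11); then T (s1 #14, s2 #12); then C (s1 #15, s2 #14) — 9 bases in the same relative order in both. Since dp[15][14] = 9, nothing longer is possible.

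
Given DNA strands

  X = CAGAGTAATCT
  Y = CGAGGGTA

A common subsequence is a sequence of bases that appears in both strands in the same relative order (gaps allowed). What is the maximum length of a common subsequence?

Let dp[i][j] be the LCS length of the first i bases of X and the first j bases of Y. dp[i][j] = dp[i-1][j-1]+1 when the i-th and j-th bases match, else max(dp[i-1][j], dp[i][j-1]).
    ·  C  G  A  G  G  G  T  A
 ·  0  0  0  0  0  0  0  0  0
 C  0  1  1  1  1  1  1  1  1
 A  0  1  1  2  2  2  2  2  2
 G  0  1  2  2  3  3  3  3  3
 A  0  1  2  3  3  3  3  3  4
 G  0  1  2  3  4  4  4  4  4
 T  0  1  2  3  4  4  4  5  5
 A  0  1  2  3  4  4  4  5  6
 A  0  1  2  3  4  4  4  5  6
 T  0  1  2  3  4  4  4  5  6
 C  0  1  2  3  4  4  4  5  6
 T  0  1  2  3  4  4  4  5  6
dp[11][8] = 6. One LCS (by backtracking along matches): CAGGTA.

6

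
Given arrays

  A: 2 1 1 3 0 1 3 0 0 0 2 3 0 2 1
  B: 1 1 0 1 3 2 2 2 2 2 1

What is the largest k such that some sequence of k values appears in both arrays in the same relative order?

One common subsequence of length 8: 1 (A #2, B #1) → 1 (A #3, B #2) → 0 (A #5, B #3) → 1 (A #6, B #4) → 3 (A #7, B #5) → 2 (A #11, B #9) → 2 (A #14, B #10) → 1 (A #15, B #11). dp[15][11] = 8 confirms this is the maximum.

8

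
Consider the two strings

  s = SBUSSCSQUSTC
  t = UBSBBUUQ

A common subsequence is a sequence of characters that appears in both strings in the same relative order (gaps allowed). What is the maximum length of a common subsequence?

4

Pick S (s #1, t #3) → B (s #2, t #5) → U (s #3, t #7) → Q (s #8, t #8); all 4 characters appear in both, in order, and the DP table's final entry dp[12][8] is also 4, so no common subsequence is longer.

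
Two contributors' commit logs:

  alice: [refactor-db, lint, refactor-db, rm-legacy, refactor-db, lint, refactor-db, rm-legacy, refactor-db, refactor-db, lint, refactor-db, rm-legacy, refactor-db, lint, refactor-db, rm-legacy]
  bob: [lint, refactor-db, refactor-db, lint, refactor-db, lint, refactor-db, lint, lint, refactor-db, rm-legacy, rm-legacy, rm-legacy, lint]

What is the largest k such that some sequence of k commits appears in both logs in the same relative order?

10

Taking lint [2,1], refactor-db [3,2], refactor-db [5,3], lint [6,4], refactor-db [7,5], refactor-db [9,7], lint [11,9], refactor-db [12,10], rm-legacy [13,13], lint [15,14] gives a common subsequence of length 10. The LCS DP gives dp[17][14] = 10, so this is optimal.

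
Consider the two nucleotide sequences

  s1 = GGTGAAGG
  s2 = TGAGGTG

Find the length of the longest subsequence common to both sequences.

Pick T at s1[3]=s2[1]; then G at s1[4]=s2[2]; then A at s1[5]=s2[3]; then G at s1[7]=s2[5]; then G at s1[8]=s2[7]; all 5 bases appear in both, in order. The LCS DP gives dp[8][7] = 5, so this is optimal.

5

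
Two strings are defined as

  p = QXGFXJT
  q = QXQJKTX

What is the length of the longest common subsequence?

4

Let dp[i][j] be the LCS length of the first i characters of p and the first j characters of q. dp[i][j] = dp[i-1][j-1]+1 when the i-th and j-th characters match, else max(dp[i-1][j], dp[i][j-1]).
    ·  Q  X  Q  J  K  T  X
 ·  0  0  0  0  0  0  0  0
 Q  0  1  1  1  1  1  1  1
 X  0  1  2  2  2  2  2  2
 G  0  1  2  2  2  2  2  2
 F  0  1  2  2  2  2  2  2
 X  0  1  2  2  2  2  2  3
 J  0  1  2  2  3  3  3  3
 T  0  1  2  2  3  3  4  4
dp[7][7] = 4. One LCS (by backtracking along matches): QXJT.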